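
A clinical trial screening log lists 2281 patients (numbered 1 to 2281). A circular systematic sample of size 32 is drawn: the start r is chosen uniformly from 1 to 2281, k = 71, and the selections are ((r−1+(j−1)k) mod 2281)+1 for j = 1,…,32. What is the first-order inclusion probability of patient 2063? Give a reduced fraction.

32/2281

For each position j, as r ranges over 1…2281 the j-th selection hits every patient exactly once, so patient 2063 is selected for exactly 32 of the 2281 starts.
Inclusion probability = 32/2281.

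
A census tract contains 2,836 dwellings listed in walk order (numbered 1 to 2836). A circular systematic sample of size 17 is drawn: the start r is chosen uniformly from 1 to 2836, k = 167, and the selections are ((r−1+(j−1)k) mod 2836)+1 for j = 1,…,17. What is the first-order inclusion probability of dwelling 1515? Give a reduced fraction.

For each position j, as r ranges over 1…2836 the j-th selection hits every dwelling exactly once, so dwelling 1515 is selected for exactly 17 of the 2836 starts.
Inclusion probability = 17/2836.

17/2836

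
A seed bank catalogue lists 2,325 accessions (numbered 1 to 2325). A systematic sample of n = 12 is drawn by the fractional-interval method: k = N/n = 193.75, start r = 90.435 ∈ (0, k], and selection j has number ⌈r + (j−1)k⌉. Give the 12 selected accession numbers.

91, 285, 478, 672, 866, 1060, 1253, 1447, 1641, 1835, 2028, 2222

j=1: r + 0k = 90.435 → ⌈·⌉ = 91
j=2: r + 1k = 284.185 → ⌈·⌉ = 285
j=3: r + 2k = 477.935 → ⌈·⌉ = 478
j=4: r + 3k = 671.685 → ⌈·⌉ = 672
j=5: r + 4k = 865.435 → ⌈·⌉ = 866
j=6: r + 5k = 1059.185 → ⌈·⌉ = 1060
j=7: r + 6k = 1252.935 → ⌈·⌉ = 1253
j=8: r + 7k = 1446.685 → ⌈·⌉ = 1447
j=9: r + 8k = 1640.435 → ⌈·⌉ = 1641
j=10: r + 9k = 1834.185 → ⌈·⌉ = 1835
j=11: r + 10k = 2027.935 → ⌈·⌉ = 2028
j=12: r + 11k = 2221.685 → ⌈·⌉ = 2222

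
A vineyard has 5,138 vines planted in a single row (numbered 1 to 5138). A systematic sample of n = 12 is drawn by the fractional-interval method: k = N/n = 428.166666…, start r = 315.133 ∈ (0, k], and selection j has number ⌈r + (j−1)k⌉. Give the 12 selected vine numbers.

j=1: r + 0k = 315.133 → ⌈·⌉ = 316
j=2: r + 1k = 743.299666… → ⌈·⌉ = 744
j=3: r + 2k = 1171.466333… → ⌈·⌉ = 1172
j=4: r + 3k = 1599.633 → ⌈·⌉ = 1600
j=5: r + 4k = 2027.799666… → ⌈·⌉ = 2028
j=6: r + 5k = 2455.966333… → ⌈·⌉ = 2456
j=7: r + 6k = 2884.133 → ⌈·⌉ = 2885
j=8: r + 7k = 3312.299666… → ⌈·⌉ = 3313
j=9: r + 8k = 3740.466333… → ⌈·⌉ = 3741
j=10: r + 9k = 4168.633 → ⌈·⌉ = 4169
j=11: r + 10k = 4596.799666… → ⌈·⌉ = 4597
j=12: r + 11k = 5024.966333… → ⌈·⌉ = 5025

316, 744, 1172, 1600, 2028, 2456, 2885, 3313, 3741, 4169, 4597, 5025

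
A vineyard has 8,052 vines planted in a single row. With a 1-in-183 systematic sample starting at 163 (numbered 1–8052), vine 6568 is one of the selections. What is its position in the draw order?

k = 183
position = (6568 − 163)/183 + 1 = 6405/183 + 1 = 35 + 1 = 36

36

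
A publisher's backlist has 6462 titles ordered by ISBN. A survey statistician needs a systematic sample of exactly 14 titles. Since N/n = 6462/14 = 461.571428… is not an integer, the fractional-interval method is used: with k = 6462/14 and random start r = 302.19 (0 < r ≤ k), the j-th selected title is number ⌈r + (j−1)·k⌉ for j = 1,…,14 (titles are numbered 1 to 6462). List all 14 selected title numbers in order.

303, 764, 1226, 1687, 2149, 2611, 3072, 3534, 3995, 4457, 4918, 5380, 5842, 6303

j=1: r + 0k = 302.19 → ⌈·⌉ = 303
j=2: r + 1k = 763.761428… → ⌈·⌉ = 764
j=3: r + 2k = 1225.332857… → ⌈·⌉ = 1226
j=4: r + 3k = 1686.904285… → ⌈·⌉ = 1687
j=5: r + 4k = 2148.475714… → ⌈·⌉ = 2149
j=6: r + 5k = 2610.047142… → ⌈·⌉ = 2611
j=7: r + 6k = 3071.618571… → ⌈·⌉ = 3072
j=8: r + 7k = 3533.19 → ⌈·⌉ = 3534
j=9: r + 8k = 3994.761428… → ⌈·⌉ = 3995
j=10: r + 9k = 4456.332857… → ⌈·⌉ = 4457
j=11: r + 10k = 4917.904285… → ⌈·⌉ = 4918
j=12: r + 11k = 5379.475714… → ⌈·⌉ = 5380
j=13: r + 12k = 5841.047142… → ⌈·⌉ = 5842
j=14: r + 13k = 6302.618571… → ⌈·⌉ = 6303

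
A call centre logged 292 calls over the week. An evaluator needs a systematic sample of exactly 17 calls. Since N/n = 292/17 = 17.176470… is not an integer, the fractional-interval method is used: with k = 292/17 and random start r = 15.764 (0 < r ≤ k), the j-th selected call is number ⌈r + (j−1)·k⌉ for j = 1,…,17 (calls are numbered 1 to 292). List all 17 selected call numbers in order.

16, 33, 51, 68, 85, 102, 119, 136, 154, 171, 188, 205, 222, 240, 257, 274, 291

j=1: r + 0k = 15.764 → ⌈·⌉ = 16
j=2: r + 1k = 32.940470… → ⌈·⌉ = 33
j=3: r + 2k = 50.116941… → ⌈·⌉ = 51
j=4: r + 3k = 67.293411… → ⌈·⌉ = 68
j=5: r + 4k = 84.469882… → ⌈·⌉ = 85
j=6: r + 5k = 101.646352… → ⌈·⌉ = 102
j=7: r + 6k = 118.822823… → ⌈·⌉ = 119
j=8: r + 7k = 135.999294… → ⌈·⌉ = 136
j=9: r + 8k = 153.175764… → ⌈·⌉ = 154
j=10: r + 9k = 170.352235… → ⌈·⌉ = 171
j=11: r + 10k = 187.528705… → ⌈·⌉ = 188
j=12: r + 11k = 204.705176… → ⌈·⌉ = 205
j=13: r + 12k = 221.881647… → ⌈·⌉ = 222
j=14: r + 13k = 239.058117… → ⌈·⌉ = 240
j=15: r + 14k = 256.234588… → ⌈·⌉ = 257
j=16: r + 15k = 273.411058… → ⌈·⌉ = 274
j=17: r + 16k = 290.587529… → ⌈·⌉ = 291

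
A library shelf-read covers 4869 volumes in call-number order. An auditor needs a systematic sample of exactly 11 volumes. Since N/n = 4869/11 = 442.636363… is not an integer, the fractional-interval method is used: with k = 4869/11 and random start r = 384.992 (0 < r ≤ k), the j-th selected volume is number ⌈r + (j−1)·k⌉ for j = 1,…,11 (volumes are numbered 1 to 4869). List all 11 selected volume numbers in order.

385, 828, 1271, 1713, 2156, 2599, 3041, 3484, 3927, 4369, 4812

j=1: r + 0k = 384.992 → ⌈·⌉ = 385
j=2: r + 1k = 827.628363… → ⌈·⌉ = 828
j=3: r + 2k = 1270.264727… → ⌈·⌉ = 1271
j=4: r + 3k = 1712.901090… → ⌈·⌉ = 1713
j=5: r + 4k = 2155.537454… → ⌈·⌉ = 2156
j=6: r + 5k = 2598.173818… → ⌈·⌉ = 2599
j=7: r + 6k = 3040.810181… → ⌈·⌉ = 3041
j=8: r + 7k = 3483.446545… → ⌈·⌉ = 3484
j=9: r + 8k = 3926.082909… → ⌈·⌉ = 3927
j=10: r + 9k = 4368.719272… → ⌈·⌉ = 4369
j=11: r + 10k = 4811.355636… → ⌈·⌉ = 4812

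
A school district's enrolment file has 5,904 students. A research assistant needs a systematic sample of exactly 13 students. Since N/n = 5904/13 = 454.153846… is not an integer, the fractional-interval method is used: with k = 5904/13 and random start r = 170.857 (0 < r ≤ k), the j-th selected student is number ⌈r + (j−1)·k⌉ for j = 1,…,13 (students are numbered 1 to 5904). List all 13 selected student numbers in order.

171, 626, 1080, 1534, 1988, 2442, 2896, 3350, 3805, 4259, 4713, 5167, 5621

j=1: r + 0k = 170.857 → ⌈·⌉ = 171
j=2: r + 1k = 625.010846… → ⌈·⌉ = 626
j=3: r + 2k = 1079.164692… → ⌈·⌉ = 1080
j=4: r + 3k = 1533.318538… → ⌈·⌉ = 1534
j=5: r + 4k = 1987.472384… → ⌈·⌉ = 1988
j=6: r + 5k = 2441.626230… → ⌈·⌉ = 2442
j=7: r + 6k = 2895.780076… → ⌈·⌉ = 2896
j=8: r + 7k = 3349.933923… → ⌈·⌉ = 3350
j=9: r + 8k = 3804.087769… → ⌈·⌉ = 3805
j=10: r + 9k = 4258.241615… → ⌈·⌉ = 4259
j=11: r + 10k = 4712.395461… → ⌈·⌉ = 4713
j=12: r + 11k = 5166.549307… → ⌈·⌉ = 5167
j=13: r + 12k = 5620.703153… → ⌈·⌉ = 5621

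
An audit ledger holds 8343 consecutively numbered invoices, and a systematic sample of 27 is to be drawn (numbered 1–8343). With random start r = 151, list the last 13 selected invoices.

4477, 4786, 5095, 5404, 5713, 6022, 6331, 6640, 6949, 7258, 7567, 7876, 8185

k = N/n = 8343/27 = 309
15th selection = 151 + 14×309 = 4477
16th: 4477 + 309 = 4786
17th: 4786 + 309 = 5095
18th: 5095 + 309 = 5404
19th: 5404 + 309 = 5713
20th: 5713 + 309 = 6022
21st: 6022 + 309 = 6331
22nd: 6331 + 309 = 6640
23rd: 6640 + 309 = 6949
24th: 6949 + 309 = 7258
25th: 7258 + 309 = 7567
26th: 7567 + 309 = 7876
27th: 7876 + 309 = 8185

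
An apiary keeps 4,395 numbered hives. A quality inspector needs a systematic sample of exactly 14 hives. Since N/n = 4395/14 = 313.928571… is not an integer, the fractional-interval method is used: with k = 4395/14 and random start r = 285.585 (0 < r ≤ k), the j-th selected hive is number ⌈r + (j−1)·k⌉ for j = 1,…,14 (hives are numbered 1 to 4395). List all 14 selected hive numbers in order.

j=1: r + 0k = 285.585 → ⌈·⌉ = 286
j=2: r + 1k = 599.513571… → ⌈·⌉ = 600
j=3: r + 2k = 913.442142… → ⌈·⌉ = 914
j=4: r + 3k = 1227.370714… → ⌈·⌉ = 1228
j=5: r + 4k = 1541.299285… → ⌈·⌉ = 1542
j=6: r + 5k = 1855.227857… → ⌈·⌉ = 1856
j=7: r + 6k = 2169.156428… → ⌈·⌉ = 2170
j=8: r + 7k = 2483.085 → ⌈·⌉ = 2484
j=9: r + 8k = 2797.013571… → ⌈·⌉ = 2798
j=10: r + 9k = 3110.942142… → ⌈·⌉ = 3111
j=11: r + 10k = 3424.870714… → ⌈·⌉ = 3425
j=12: r + 11k = 3738.799285… → ⌈·⌉ = 3739
j=13: r + 12k = 4052.727857… → ⌈·⌉ = 4053
j=14: r + 13k = 4366.656428… → ⌈·⌉ = 4367

286, 600, 914, 1228, 1542, 1856, 2170, 2484, 2798, 3111, 3425, 3739, 4053, 4367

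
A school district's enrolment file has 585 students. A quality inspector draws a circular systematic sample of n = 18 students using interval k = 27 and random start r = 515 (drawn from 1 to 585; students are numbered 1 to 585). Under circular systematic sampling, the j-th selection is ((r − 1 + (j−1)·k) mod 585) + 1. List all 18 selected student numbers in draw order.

515, 542, 569, 11, 38, 65, 92, 119, 146, 173, 200, 227, 254, 281, 308, 335, 362, 389

Selection 1: 515
Selection 2: 515 + 27 = 542
Selection 3: 542 + 27 = 569
Selection 4: 569 + 27 = 596 → 596 − 585 = 11
Selection 5: 11 + 27 = 38
Selection 6: 38 + 27 = 65
Selection 7: 65 + 27 = 92
Selection 8: 92 + 27 = 119
Selection 9: 119 + 27 = 146
Selection 10: 146 + 27 = 173
Selection 11: 173 + 27 = 200
Selection 12: 200 + 27 = 227
Selection 13: 227 + 27 = 254
Selection 14: 254 + 27 = 281
Selection 15: 281 + 27 = 308
Selection 16: 308 + 27 = 335
Selection 17: 335 + 27 = 362
Selection 18: 362 + 27 = 389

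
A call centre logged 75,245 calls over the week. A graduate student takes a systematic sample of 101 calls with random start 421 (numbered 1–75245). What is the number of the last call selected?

k = 75245/101 = 745
101st selection = r + (101−1)·k = 421 + 100×745 = 421 + 74500 = 74921

74921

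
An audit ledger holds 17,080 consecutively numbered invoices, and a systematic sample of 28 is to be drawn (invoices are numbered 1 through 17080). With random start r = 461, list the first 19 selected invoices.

461, 1071, 1681, 2291, 2901, 3511, 4121, 4731, 5341, 5951, 6561, 7171, 7781, 8391, 9001, 9611, 10221, 10831, 11441

k = N/n = 17080/28 = 610
invoice 1: 461
invoice 2: 461 + 610 = 1071
invoice 3: 1071 + 610 = 1681
invoice 4: 1681 + 610 = 2291
invoice 5: 2291 + 610 = 2901
invoice 6: 2901 + 610 = 3511
invoice 7: 3511 + 610 = 4121
invoice 8: 4121 + 610 = 4731
invoice 9: 4731 + 610 = 5341
invoice 10: 5341 + 610 = 5951
invoice 11: 5951 + 610 = 6561
invoice 12: 6561 + 610 = 7171
invoice 13: 7171 + 610 = 7781
invoice 14: 7781 + 610 = 8391
invoice 15: 8391 + 610 = 9001
invoice 16: 9001 + 610 = 9611
invoice 17: 9611 + 610 = 10221
invoice 18: 10221 + 610 = 10831
invoice 19: 10831 + 610 = 11441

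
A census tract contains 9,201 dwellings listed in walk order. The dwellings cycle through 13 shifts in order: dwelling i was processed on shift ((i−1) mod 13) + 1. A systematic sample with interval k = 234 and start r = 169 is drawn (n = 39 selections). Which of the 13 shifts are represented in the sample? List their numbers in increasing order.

Consecutive selections differ by k = 234, so their shift numbers differ by 234 mod 13 = 0.
gcd(234, 13) = 13, so the sample visits 13/13 = 1 distinct residues mod 13.
Start 169 is shift 13; the shifts hit are 13.

13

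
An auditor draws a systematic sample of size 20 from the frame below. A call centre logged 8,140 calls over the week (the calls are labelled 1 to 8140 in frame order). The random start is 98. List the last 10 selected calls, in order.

k = N/n = 8140/20 = 407
11th selection = 98 + 10×407 = 4168
12th: 4168 + 407 = 4575
13th: 4575 + 407 = 4982
14th: 4982 + 407 = 5389
15th: 5389 + 407 = 5796
16th: 5796 + 407 = 6203
17th: 6203 + 407 = 6610
18th: 6610 + 407 = 7017
19th: 7017 + 407 = 7424
20th: 7424 + 407 = 7831

4168, 4575, 4982, 5389, 5796, 6203, 6610, 7017, 7424, 7831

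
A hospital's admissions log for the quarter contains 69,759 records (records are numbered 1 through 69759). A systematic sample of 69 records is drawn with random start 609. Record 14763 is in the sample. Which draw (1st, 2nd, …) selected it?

15

k = 69759/69 = 1011
position = (14763 − 609)/1011 + 1 = 14154/1011 + 1 = 14 + 1 = 15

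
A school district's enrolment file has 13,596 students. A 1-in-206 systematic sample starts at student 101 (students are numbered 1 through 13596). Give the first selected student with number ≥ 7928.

k = 206
Steps past start: ⌈(7928 − 101)/206⌉ = ⌈7827/206⌉ = 38
Selected student: 101 + 38×206 = 7929

7929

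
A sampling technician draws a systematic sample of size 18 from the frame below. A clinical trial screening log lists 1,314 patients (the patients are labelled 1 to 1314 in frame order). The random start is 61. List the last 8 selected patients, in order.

791, 864, 937, 1010, 1083, 1156, 1229, 1302

k = N/n = 1314/18 = 73
11th selection = 61 + 10×73 = 791
12th: 791 + 73 = 864
13th: 864 + 73 = 937
14th: 937 + 73 = 1010
15th: 1010 + 73 = 1083
16th: 1083 + 73 = 1156
17th: 1156 + 73 = 1229
18th: 1229 + 73 = 1302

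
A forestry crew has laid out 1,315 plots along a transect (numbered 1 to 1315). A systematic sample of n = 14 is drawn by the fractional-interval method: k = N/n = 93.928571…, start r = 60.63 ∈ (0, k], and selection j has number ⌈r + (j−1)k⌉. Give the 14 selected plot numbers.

61, 155, 249, 343, 437, 531, 625, 719, 813, 906, 1000, 1094, 1188, 1282

j=1: r + 0k = 60.63 → ⌈·⌉ = 61
j=2: r + 1k = 154.558571… → ⌈·⌉ = 155
j=3: r + 2k = 248.487142… → ⌈·⌉ = 249
j=4: r + 3k = 342.415714… → ⌈·⌉ = 343
j=5: r + 4k = 436.344285… → ⌈·⌉ = 437
j=6: r + 5k = 530.272857… → ⌈·⌉ = 531
j=7: r + 6k = 624.201428… → ⌈·⌉ = 625
j=8: r + 7k = 718.13 → ⌈·⌉ = 719
j=9: r + 8k = 812.058571… → ⌈·⌉ = 813
j=10: r + 9k = 905.987142… → ⌈·⌉ = 906
j=11: r + 10k = 999.915714… → ⌈·⌉ = 1000
j=12: r + 11k = 1093.844285… → ⌈·⌉ = 1094
j=13: r + 12k = 1187.772857… → ⌈·⌉ = 1188
j=14: r + 13k = 1281.701428… → ⌈·⌉ = 1282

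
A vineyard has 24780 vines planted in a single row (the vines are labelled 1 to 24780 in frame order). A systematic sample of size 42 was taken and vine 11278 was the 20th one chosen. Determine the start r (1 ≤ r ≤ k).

k = 24780/42 = 590
r = 11278 − (20−1)×590 = 11278 − 11210 = 68

68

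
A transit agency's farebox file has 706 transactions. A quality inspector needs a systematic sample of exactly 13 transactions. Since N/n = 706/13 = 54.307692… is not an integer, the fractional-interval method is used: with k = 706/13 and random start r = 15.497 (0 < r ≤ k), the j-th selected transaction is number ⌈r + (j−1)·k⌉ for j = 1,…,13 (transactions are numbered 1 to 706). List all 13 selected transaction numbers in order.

j=1: r + 0k = 15.497 → ⌈·⌉ = 16
j=2: r + 1k = 69.804692… → ⌈·⌉ = 70
j=3: r + 2k = 124.112384… → ⌈·⌉ = 125
j=4: r + 3k = 178.420076… → ⌈·⌉ = 179
j=5: r + 4k = 232.727769… → ⌈·⌉ = 233
j=6: r + 5k = 287.035461… → ⌈·⌉ = 288
j=7: r + 6k = 341.343153… → ⌈·⌉ = 342
j=8: r + 7k = 395.650846… → ⌈·⌉ = 396
j=9: r + 8k = 449.958538… → ⌈·⌉ = 450
j=10: r + 9k = 504.266230… → ⌈·⌉ = 505
j=11: r + 10k = 558.573923… → ⌈·⌉ = 559
j=12: r + 11k = 612.881615… → ⌈·⌉ = 613
j=13: r + 12k = 667.189307… → ⌈·⌉ = 668

16, 70, 125, 179, 233, 288, 342, 396, 450, 505, 559, 613, 668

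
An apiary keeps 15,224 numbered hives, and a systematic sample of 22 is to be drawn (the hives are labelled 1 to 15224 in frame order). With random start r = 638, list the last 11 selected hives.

k = N/n = 15224/22 = 692
12th selection = 638 + 11×692 = 8250
13th: 8250 + 692 = 8942
14th: 8942 + 692 = 9634
15th: 9634 + 692 = 10326
16th: 10326 + 692 = 11018
17th: 11018 + 692 = 11710
18th: 11710 + 692 = 12402
19th: 12402 + 692 = 13094
20th: 13094 + 692 = 13786
21st: 13786 + 692 = 14478
22nd: 14478 + 692 = 15170

8250, 8942, 9634, 10326, 11018, 11710, 12402, 13094, 13786, 14478, 15170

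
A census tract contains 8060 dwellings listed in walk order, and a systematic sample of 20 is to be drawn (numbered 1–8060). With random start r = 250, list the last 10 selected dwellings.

4280, 4683, 5086, 5489, 5892, 6295, 6698, 7101, 7504, 7907

k = N/n = 8060/20 = 403
11th selection = 250 + 10×403 = 4280
12th: 4280 + 403 = 4683
13th: 4683 + 403 = 5086
14th: 5086 + 403 = 5489
15th: 5489 + 403 = 5892
16th: 5892 + 403 = 6295
17th: 6295 + 403 = 6698
18th: 6698 + 403 = 7101
19th: 7101 + 403 = 7504
20th: 7504 + 403 = 7907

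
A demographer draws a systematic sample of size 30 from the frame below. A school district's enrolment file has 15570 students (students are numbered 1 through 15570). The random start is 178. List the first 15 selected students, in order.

178, 697, 1216, 1735, 2254, 2773, 3292, 3811, 4330, 4849, 5368, 5887, 6406, 6925, 7444

k = N/n = 15570/30 = 519
student 1: 178
student 2: 178 + 519 = 697
student 3: 697 + 519 = 1216
student 4: 1216 + 519 = 1735
student 5: 1735 + 519 = 2254
student 6: 2254 + 519 = 2773
student 7: 2773 + 519 = 3292
student 8: 3292 + 519 = 3811
student 9: 3811 + 519 = 4330
student 10: 4330 + 519 = 4849
student 11: 4849 + 519 = 5368
student 12: 5368 + 519 = 5887
student 13: 5887 + 519 = 6406
student 14: 6406 + 519 = 6925
student 15: 6925 + 519 = 7444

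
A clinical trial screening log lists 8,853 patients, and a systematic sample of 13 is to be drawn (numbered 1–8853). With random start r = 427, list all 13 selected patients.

k = N/n = 8853/13 = 681
patient 1: 427
patient 2: 427 + 681 = 1108
patient 3: 1108 + 681 = 1789
patient 4: 1789 + 681 = 2470
patient 5: 2470 + 681 = 3151
patient 6: 3151 + 681 = 3832
patient 7: 3832 + 681 = 4513
patient 8: 4513 + 681 = 5194
patient 9: 5194 + 681 = 5875
patient 10: 5875 + 681 = 6556
patient 11: 6556 + 681 = 7237
patient 12: 7237 + 681 = 7918
patient 13: 7918 + 681 = 8599

427, 1108, 1789, 2470, 3151, 3832, 4513, 5194, 5875, 6556, 7237, 7918, 8599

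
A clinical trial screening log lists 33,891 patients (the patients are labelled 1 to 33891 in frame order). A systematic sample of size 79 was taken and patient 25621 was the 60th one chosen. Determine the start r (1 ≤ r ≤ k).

k = 33891/79 = 429
r = 25621 − (60−1)×429 = 25621 − 25311 = 310

310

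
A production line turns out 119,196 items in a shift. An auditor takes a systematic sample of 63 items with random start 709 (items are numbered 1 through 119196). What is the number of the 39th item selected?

k = 119196/63 = 1892
39th selection = r + (39−1)·k = 709 + 38×1892 = 709 + 71896 = 72605

72605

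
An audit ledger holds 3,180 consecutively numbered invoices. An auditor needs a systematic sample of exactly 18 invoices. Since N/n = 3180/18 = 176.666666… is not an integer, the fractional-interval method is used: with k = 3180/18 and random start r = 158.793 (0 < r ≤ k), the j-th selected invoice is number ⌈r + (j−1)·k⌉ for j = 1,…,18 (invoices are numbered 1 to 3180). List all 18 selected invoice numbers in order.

159, 336, 513, 689, 866, 1043, 1219, 1396, 1573, 1749, 1926, 2103, 2279, 2456, 2633, 2809, 2986, 3163

j=1: r + 0k = 158.793 → ⌈·⌉ = 159
j=2: r + 1k = 335.459666… → ⌈·⌉ = 336
j=3: r + 2k = 512.126333… → ⌈·⌉ = 513
j=4: r + 3k = 688.793 → ⌈·⌉ = 689
j=5: r + 4k = 865.459666… → ⌈·⌉ = 866
j=6: r + 5k = 1042.126333… → ⌈·⌉ = 1043
j=7: r + 6k = 1218.793 → ⌈·⌉ = 1219
j=8: r + 7k = 1395.459666… → ⌈·⌉ = 1396
j=9: r + 8k = 1572.126333… → ⌈·⌉ = 1573
j=10: r + 9k = 1748.793 → ⌈·⌉ = 1749
j=11: r + 10k = 1925.459666… → ⌈·⌉ = 1926
j=12: r + 11k = 2102.126333… → ⌈·⌉ = 2103
j=13: r + 12k = 2278.793 → ⌈·⌉ = 2279
j=14: r + 13k = 2455.459666… → ⌈·⌉ = 2456
j=15: r + 14k = 2632.126333… → ⌈·⌉ = 2633
j=16: r + 15k = 2808.793 → ⌈·⌉ = 2809
j=17: r + 16k = 2985.459666… → ⌈·⌉ = 2986
j=18: r + 17k = 3162.126333… → ⌈·⌉ = 3163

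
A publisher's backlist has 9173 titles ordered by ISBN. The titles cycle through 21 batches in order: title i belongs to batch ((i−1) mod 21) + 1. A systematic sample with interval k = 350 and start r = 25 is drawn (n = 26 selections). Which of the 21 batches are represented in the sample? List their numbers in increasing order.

Consecutive selections differ by k = 350, so their batch numbers differ by 350 mod 21 = 14.
gcd(350, 21) = 7, so the sample visits 21/7 = 3 distinct residues mod 21.
Start 25 is batch 4; the batches hit are 4, 11, 18.

4, 11, 18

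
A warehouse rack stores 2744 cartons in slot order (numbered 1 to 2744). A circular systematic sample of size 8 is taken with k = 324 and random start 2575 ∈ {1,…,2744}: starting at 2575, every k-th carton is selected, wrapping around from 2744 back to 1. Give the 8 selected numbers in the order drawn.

Selection 1: 2575
Selection 2: 2575 + 324 = 2899 → 2899 − 2744 = 155
Selection 3: 155 + 324 = 479
Selection 4: 479 + 324 = 803
Selection 5: 803 + 324 = 1127
Selection 6: 1127 + 324 = 1451
Selection 7: 1451 + 324 = 1775
Selection 8: 1775 + 324 = 2099

2575, 155, 479, 803, 1127, 1451, 1775, 2099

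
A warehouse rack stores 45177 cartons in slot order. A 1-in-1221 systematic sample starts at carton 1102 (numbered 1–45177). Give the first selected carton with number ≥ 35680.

36511

k = 1221
Steps past start: ⌈(35680 − 1102)/1221⌉ = ⌈34578/1221⌉ = 29
Selected carton: 1102 + 29×1221 = 36511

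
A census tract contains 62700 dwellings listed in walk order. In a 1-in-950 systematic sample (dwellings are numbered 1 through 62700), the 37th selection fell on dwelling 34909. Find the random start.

k = 950
r = 34909 − (37−1)×950 = 34909 − 34200 = 709

709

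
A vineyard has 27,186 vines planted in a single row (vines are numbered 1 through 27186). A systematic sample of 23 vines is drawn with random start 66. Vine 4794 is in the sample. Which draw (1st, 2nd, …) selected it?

5

k = 27186/23 = 1182
position = (4794 − 66)/1182 + 1 = 4728/1182 + 1 = 4 + 1 = 5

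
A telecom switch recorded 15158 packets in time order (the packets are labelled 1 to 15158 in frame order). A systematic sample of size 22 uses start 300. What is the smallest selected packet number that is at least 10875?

11324

k = 15158/22 = 689
Steps past start: ⌈(10875 − 300)/689⌉ = ⌈10575/689⌉ = 16
Selected packet: 300 + 16×689 = 11324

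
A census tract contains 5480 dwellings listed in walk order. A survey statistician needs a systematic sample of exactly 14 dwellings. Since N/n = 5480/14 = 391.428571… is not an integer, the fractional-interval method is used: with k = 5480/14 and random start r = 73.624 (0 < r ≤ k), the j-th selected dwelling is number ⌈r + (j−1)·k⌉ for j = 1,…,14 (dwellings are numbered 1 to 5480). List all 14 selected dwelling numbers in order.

74, 466, 857, 1248, 1640, 2031, 2423, 2814, 3206, 3597, 3988, 4380, 4771, 5163

j=1: r + 0k = 73.624 → ⌈·⌉ = 74
j=2: r + 1k = 465.052571… → ⌈·⌉ = 466
j=3: r + 2k = 856.481142… → ⌈·⌉ = 857
j=4: r + 3k = 1247.909714… → ⌈·⌉ = 1248
j=5: r + 4k = 1639.338285… → ⌈·⌉ = 1640
j=6: r + 5k = 2030.766857… → ⌈·⌉ = 2031
j=7: r + 6k = 2422.195428… → ⌈·⌉ = 2423
j=8: r + 7k = 2813.624 → ⌈·⌉ = 2814
j=9: r + 8k = 3205.052571… → ⌈·⌉ = 3206
j=10: r + 9k = 3596.481142… → ⌈·⌉ = 3597
j=11: r + 10k = 3987.909714… → ⌈·⌉ = 3988
j=12: r + 11k = 4379.338285… → ⌈·⌉ = 4380
j=13: r + 12k = 4770.766857… → ⌈·⌉ = 4771
j=14: r + 13k = 5162.195428… → ⌈·⌉ = 5163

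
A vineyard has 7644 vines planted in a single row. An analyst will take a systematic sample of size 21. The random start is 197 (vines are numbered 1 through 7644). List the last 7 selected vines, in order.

5293, 5657, 6021, 6385, 6749, 7113, 7477

k = N/n = 7644/21 = 364
15th selection = 197 + 14×364 = 5293
16th: 5293 + 364 = 5657
17th: 5657 + 364 = 6021
18th: 6021 + 364 = 6385
19th: 6385 + 364 = 6749
20th: 6749 + 364 = 7113
21st: 7113 + 364 = 7477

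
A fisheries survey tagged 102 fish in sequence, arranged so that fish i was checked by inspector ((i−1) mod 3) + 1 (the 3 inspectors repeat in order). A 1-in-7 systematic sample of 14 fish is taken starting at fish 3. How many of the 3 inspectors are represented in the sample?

Consecutive selections differ by k = 7, so their inspector numbers differ by 7 mod 3 = 1.
gcd(7, 3) = 1, so the sample visits 3/1 = 3 distinct residues mod 3.
Start 3 is inspector 3; the inspectors hit are 1, 2, 3.

3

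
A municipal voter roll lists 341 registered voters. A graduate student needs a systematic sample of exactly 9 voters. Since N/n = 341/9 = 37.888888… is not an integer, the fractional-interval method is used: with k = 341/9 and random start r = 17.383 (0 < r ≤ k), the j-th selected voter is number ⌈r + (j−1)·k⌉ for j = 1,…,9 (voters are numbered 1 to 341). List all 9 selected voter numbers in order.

j=1: r + 0k = 17.383 → ⌈·⌉ = 18
j=2: r + 1k = 55.271888… → ⌈·⌉ = 56
j=3: r + 2k = 93.160777… → ⌈·⌉ = 94
j=4: r + 3k = 131.049666… → ⌈·⌉ = 132
j=5: r + 4k = 168.938555… → ⌈·⌉ = 169
j=6: r + 5k = 206.827444… → ⌈·⌉ = 207
j=7: r + 6k = 244.716333… → ⌈·⌉ = 245
j=8: r + 7k = 282.605222… → ⌈·⌉ = 283
j=9: r + 8k = 320.494111… → ⌈·⌉ = 321

18, 56, 94, 132, 169, 207, 245, 283, 321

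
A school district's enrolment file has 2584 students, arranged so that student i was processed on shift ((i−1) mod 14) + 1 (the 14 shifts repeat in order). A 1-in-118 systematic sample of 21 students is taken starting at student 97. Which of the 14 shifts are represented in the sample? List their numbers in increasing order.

1, 3, 5, 7, 9, 11, 13

Consecutive selections differ by k = 118, so their shift numbers differ by 118 mod 14 = 6.
gcd(118, 14) = 2, so the sample visits 14/2 = 7 distinct residues mod 14.
Start 97 is shift 13; the shifts hit are 1, 3, 5, 7, 9, 11, 13.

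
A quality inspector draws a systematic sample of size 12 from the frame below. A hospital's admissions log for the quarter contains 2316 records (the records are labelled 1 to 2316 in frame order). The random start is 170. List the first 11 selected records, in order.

k = N/n = 2316/12 = 193
record 1: 170
record 2: 170 + 193 = 363
record 3: 363 + 193 = 556
record 4: 556 + 193 = 749
record 5: 749 + 193 = 942
record 6: 942 + 193 = 1135
record 7: 1135 + 193 = 1328
record 8: 1328 + 193 = 1521
record 9: 1521 + 193 = 1714
record 10: 1714 + 193 = 1907
record 11: 1907 + 193 = 2100

170, 363, 556, 749, 942, 1135, 1328, 1521, 1714, 1907, 2100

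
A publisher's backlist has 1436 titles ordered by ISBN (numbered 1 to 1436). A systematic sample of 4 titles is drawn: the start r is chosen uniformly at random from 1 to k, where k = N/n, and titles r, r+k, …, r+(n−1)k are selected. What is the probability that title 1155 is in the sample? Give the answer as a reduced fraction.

k = 1436/4 = 359.
Title 1155 is selected iff r ≡ 1155 (mod 359); exactly one such r in {1,…,359}.
Inclusion probability = 1/359.

1/359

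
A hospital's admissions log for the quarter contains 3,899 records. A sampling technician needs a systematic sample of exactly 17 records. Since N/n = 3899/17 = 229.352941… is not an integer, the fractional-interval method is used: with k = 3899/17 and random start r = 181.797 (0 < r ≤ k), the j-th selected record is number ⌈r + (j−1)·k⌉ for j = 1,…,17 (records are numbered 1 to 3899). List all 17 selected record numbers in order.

182, 412, 641, 870, 1100, 1329, 1558, 1788, 2017, 2246, 2476, 2705, 2935, 3164, 3393, 3623, 3852

j=1: r + 0k = 181.797 → ⌈·⌉ = 182
j=2: r + 1k = 411.149941… → ⌈·⌉ = 412
j=3: r + 2k = 640.502882… → ⌈·⌉ = 641
j=4: r + 3k = 869.855823… → ⌈·⌉ = 870
j=5: r + 4k = 1099.208764… → ⌈·⌉ = 1100
j=6: r + 5k = 1328.561705… → ⌈·⌉ = 1329
j=7: r + 6k = 1557.914647… → ⌈·⌉ = 1558
j=8: r + 7k = 1787.267588… → ⌈·⌉ = 1788
j=9: r + 8k = 2016.620529… → ⌈·⌉ = 2017
j=10: r + 9k = 2245.973470… → ⌈·⌉ = 2246
j=11: r + 10k = 2475.326411… → ⌈·⌉ = 2476
j=12: r + 11k = 2704.679352… → ⌈·⌉ = 2705
j=13: r + 12k = 2934.032294… → ⌈·⌉ = 2935
j=14: r + 13k = 3163.385235… → ⌈·⌉ = 3164
j=15: r + 14k = 3392.738176… → ⌈·⌉ = 3393
j=16: r + 15k = 3622.091117… → ⌈·⌉ = 3623
j=17: r + 16k = 3851.444058… → ⌈·⌉ = 3852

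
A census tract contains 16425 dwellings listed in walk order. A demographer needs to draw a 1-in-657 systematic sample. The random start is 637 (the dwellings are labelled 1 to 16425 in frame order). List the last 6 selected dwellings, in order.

20th selection = 637 + 19×657 = 13120
21st: 13120 + 657 = 13777
22nd: 13777 + 657 = 14434
23rd: 14434 + 657 = 15091
24th: 15091 + 657 = 15748
25th: 15748 + 657 = 16405

13120, 13777, 14434, 15091, 15748, 16405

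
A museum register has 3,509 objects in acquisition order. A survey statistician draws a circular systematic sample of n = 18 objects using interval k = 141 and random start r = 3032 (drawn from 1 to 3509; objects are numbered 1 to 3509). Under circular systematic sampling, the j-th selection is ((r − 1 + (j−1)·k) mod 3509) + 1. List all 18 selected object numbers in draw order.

Selection 1: 3032
Selection 2: 3032 + 141 = 3173
Selection 3: 3173 + 141 = 3314
Selection 4: 3314 + 141 = 3455
Selection 5: 3455 + 141 = 3596 → 3596 − 3509 = 87
Selection 6: 87 + 141 = 228
Selection 7: 228 + 141 = 369
Selection 8: 369 + 141 = 510
Selection 9: 510 + 141 = 651
Selection 10: 651 + 141 = 792
Selection 11: 792 + 141 = 933
Selection 12: 933 + 141 = 1074
Selection 13: 1074 + 141 = 1215
Selection 14: 1215 + 141 = 1356
Selection 15: 1356 + 141 = 1497
Selection 16: 1497 + 141 = 1638
Selection 17: 1638 + 141 = 1779
Selection 18: 1779 + 141 = 1920

3032, 3173, 3314, 3455, 87, 228, 369, 510, 651, 792, 933, 1074, 1215, 1356, 1497, 1638, 1779, 1920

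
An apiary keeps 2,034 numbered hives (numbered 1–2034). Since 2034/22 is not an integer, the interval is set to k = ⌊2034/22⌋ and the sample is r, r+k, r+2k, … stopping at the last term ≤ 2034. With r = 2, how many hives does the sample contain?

23

k = ⌊2034/22⌋ = 92
Achieved size = ⌊(2034 − 2)/92⌋ + 1 = ⌊2032/92⌋ + 1 = 22 + 1 = 23
(last selection: 2 + 22×92 = 2026 ≤ 2034; next would be 2118 > 2034)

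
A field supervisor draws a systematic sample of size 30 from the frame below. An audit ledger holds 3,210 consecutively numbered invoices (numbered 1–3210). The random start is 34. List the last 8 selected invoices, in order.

k = N/n = 3210/30 = 107
23rd selection = 34 + 22×107 = 2388
24th: 2388 + 107 = 2495
25th: 2495 + 107 = 2602
26th: 2602 + 107 = 2709
27th: 2709 + 107 = 2816
28th: 2816 + 107 = 2923
29th: 2923 + 107 = 3030
30th: 3030 + 107 = 3137

2388, 2495, 2602, 2709, 2816, 2923, 3030, 3137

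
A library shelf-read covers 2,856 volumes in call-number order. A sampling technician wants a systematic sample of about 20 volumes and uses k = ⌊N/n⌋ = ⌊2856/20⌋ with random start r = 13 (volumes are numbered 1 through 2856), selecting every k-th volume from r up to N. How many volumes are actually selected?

k = ⌊2856/20⌋ = 142
Achieved size = ⌊(2856 − 13)/142⌋ + 1 = ⌊2843/142⌋ + 1 = 20 + 1 = 21
(last selection: 13 + 20×142 = 2853 ≤ 2856; next would be 2995 > 2856)

21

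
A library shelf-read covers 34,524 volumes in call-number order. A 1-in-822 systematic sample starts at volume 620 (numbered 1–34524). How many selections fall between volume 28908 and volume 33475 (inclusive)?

k = 822
First selection ≥ 28908: 620 + ⌈(28908−620)/822⌉·822 = 620 + 35×822 = 29390
Last selection ≤ 33475: 620 + ⌊(33475−620)/822⌋·822 = 620 + 39×822 = 32678
Count = 39 − 35 + 1 = 5

5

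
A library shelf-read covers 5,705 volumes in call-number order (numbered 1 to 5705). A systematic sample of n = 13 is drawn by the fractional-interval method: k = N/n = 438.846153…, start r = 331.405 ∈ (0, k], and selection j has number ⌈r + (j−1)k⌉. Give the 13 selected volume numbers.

332, 771, 1210, 1648, 2087, 2526, 2965, 3404, 3843, 4282, 4720, 5159, 5598

j=1: r + 0k = 331.405 → ⌈·⌉ = 332
j=2: r + 1k = 770.251153… → ⌈·⌉ = 771
j=3: r + 2k = 1209.097307… → ⌈·⌉ = 1210
j=4: r + 3k = 1647.943461… → ⌈·⌉ = 1648
j=5: r + 4k = 2086.789615… → ⌈·⌉ = 2087
j=6: r + 5k = 2525.635769… → ⌈·⌉ = 2526
j=7: r + 6k = 2964.481923… → ⌈·⌉ = 2965
j=8: r + 7k = 3403.328076… → ⌈·⌉ = 3404
j=9: r + 8k = 3842.174230… → ⌈·⌉ = 3843
j=10: r + 9k = 4281.020384… → ⌈·⌉ = 4282
j=11: r + 10k = 4719.866538… → ⌈·⌉ = 4720
j=12: r + 11k = 5158.712692… → ⌈·⌉ = 5159
j=13: r + 12k = 5597.558846… → ⌈·⌉ = 5598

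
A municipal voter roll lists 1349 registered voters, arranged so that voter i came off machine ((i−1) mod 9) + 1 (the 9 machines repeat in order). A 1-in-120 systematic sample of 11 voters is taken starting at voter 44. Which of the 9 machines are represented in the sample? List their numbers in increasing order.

2, 5, 8

Consecutive selections differ by k = 120, so their machine numbers differ by 120 mod 9 = 3.
gcd(120, 9) = 3, so the sample visits 9/3 = 3 distinct residues mod 9.
Start 44 is machine 8; the machines hit are 2, 5, 8.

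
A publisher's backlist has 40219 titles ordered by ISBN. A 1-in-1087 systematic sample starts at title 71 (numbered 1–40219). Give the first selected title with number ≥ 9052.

9854

k = 1087
Steps past start: ⌈(9052 − 71)/1087⌉ = ⌈8981/1087⌉ = 9
Selected title: 71 + 9×1087 = 9854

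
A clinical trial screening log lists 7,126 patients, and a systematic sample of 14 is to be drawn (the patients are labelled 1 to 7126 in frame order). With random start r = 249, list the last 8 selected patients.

k = N/n = 7126/14 = 509
7th selection = 249 + 6×509 = 3303
8th: 3303 + 509 = 3812
9th: 3812 + 509 = 4321
10th: 4321 + 509 = 4830
11th: 4830 + 509 = 5339
12th: 5339 + 509 = 5848
13th: 5848 + 509 = 6357
14th: 6357 + 509 = 6866

3303, 3812, 4321, 4830, 5339, 5848, 6357, 6866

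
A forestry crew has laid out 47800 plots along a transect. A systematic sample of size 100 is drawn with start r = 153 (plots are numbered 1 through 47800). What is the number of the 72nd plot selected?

34091

k = 47800/100 = 478
72nd selection = r + (72−1)·k = 153 + 71×478 = 153 + 33938 = 34091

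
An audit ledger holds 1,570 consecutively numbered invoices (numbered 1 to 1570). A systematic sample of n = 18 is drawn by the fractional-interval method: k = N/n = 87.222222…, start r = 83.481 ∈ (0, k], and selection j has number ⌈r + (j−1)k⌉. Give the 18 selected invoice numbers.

j=1: r + 0k = 83.481 → ⌈·⌉ = 84
j=2: r + 1k = 170.703222… → ⌈·⌉ = 171
j=3: r + 2k = 257.925444… → ⌈·⌉ = 258
j=4: r + 3k = 345.147666… → ⌈·⌉ = 346
j=5: r + 4k = 432.369888… → ⌈·⌉ = 433
j=6: r + 5k = 519.592111… → ⌈·⌉ = 520
j=7: r + 6k = 606.814333… → ⌈·⌉ = 607
j=8: r + 7k = 694.036555… → ⌈·⌉ = 695
j=9: r + 8k = 781.258777… → ⌈·⌉ = 782
j=10: r + 9k = 868.481 → ⌈·⌉ = 869
j=11: r + 10k = 955.703222… → ⌈·⌉ = 956
j=12: r + 11k = 1042.925444… → ⌈·⌉ = 1043
j=13: r + 12k = 1130.147666… → ⌈·⌉ = 1131
j=14: r + 13k = 1217.369888… → ⌈·⌉ = 1218
j=15: r + 14k = 1304.592111… → ⌈·⌉ = 1305
j=16: r + 15k = 1391.814333… → ⌈·⌉ = 1392
j=17: r + 16k = 1479.036555… → ⌈·⌉ = 1480
j=18: r + 17k = 1566.258777… → ⌈·⌉ = 1567

84, 171, 258, 346, 433, 520, 607, 695, 782, 869, 956, 1043, 1131, 1218, 1305, 1392, 1480, 1567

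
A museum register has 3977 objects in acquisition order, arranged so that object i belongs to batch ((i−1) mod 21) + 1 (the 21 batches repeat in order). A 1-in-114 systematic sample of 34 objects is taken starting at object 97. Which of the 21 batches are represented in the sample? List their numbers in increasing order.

Consecutive selections differ by k = 114, so their batch numbers differ by 114 mod 21 = 9.
gcd(114, 21) = 3, so the sample visits 21/3 = 7 distinct residues mod 21.
Start 97 is batch 13; the batches hit are 1, 4, 7, 10, 13, 16, 19.

1, 4, 7, 10, 13, 16, 19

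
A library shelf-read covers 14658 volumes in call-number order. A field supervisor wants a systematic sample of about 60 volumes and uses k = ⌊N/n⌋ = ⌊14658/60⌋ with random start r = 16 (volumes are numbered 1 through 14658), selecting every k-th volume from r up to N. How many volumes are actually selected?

61

k = ⌊14658/60⌋ = 244
Achieved size = ⌊(14658 − 16)/244⌋ + 1 = ⌊14642/244⌋ + 1 = 60 + 1 = 61
(last selection: 16 + 60×244 = 14656 ≤ 14658; next would be 14900 > 14658)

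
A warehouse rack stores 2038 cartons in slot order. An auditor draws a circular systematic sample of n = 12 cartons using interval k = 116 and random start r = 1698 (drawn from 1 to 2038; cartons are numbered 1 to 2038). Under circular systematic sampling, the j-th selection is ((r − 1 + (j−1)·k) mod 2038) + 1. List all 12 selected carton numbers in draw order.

1698, 1814, 1930, 8, 124, 240, 356, 472, 588, 704, 820, 936

Selection 1: 1698
Selection 2: 1698 + 116 = 1814
Selection 3: 1814 + 116 = 1930
Selection 4: 1930 + 116 = 2046 → 2046 − 2038 = 8
Selection 5: 8 + 116 = 124
Selection 6: 124 + 116 = 240
Selection 7: 240 + 116 = 356
Selection 8: 356 + 116 = 472
Selection 9: 472 + 116 = 588
Selection 10: 588 + 116 = 704
Selection 11: 704 + 116 = 820
Selection 12: 820 + 116 = 936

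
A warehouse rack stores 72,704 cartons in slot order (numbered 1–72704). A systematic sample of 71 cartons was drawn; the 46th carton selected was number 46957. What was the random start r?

877

k = 72704/71 = 1024
r = 46957 − (46−1)×1024 = 46957 − 46080 = 877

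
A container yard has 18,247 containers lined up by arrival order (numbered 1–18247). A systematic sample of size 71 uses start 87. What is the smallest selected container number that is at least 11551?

k = 18247/71 = 257
Steps past start: ⌈(11551 − 87)/257⌉ = ⌈11464/257⌉ = 45
Selected container: 87 + 45×257 = 11652

11652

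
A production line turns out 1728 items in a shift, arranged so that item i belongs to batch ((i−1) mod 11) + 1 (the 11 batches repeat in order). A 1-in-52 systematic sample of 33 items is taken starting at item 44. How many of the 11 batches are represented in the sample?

11

Consecutive selections differ by k = 52, so their batch numbers differ by 52 mod 11 = 8.
gcd(52, 11) = 1, so the sample visits 11/1 = 11 distinct residues mod 11.
Start 44 is batch 11; the batches hit are 1, 2, 3, 4, 5, 6, 7, 8, 9, 10, 11.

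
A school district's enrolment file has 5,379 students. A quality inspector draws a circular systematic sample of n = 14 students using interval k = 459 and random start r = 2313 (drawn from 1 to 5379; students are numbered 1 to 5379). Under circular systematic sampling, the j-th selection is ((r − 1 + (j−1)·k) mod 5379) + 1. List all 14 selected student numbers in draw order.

2313, 2772, 3231, 3690, 4149, 4608, 5067, 147, 606, 1065, 1524, 1983, 2442, 2901

Selection 1: 2313
Selection 2: 2313 + 459 = 2772
Selection 3: 2772 + 459 = 3231
Selection 4: 3231 + 459 = 3690
Selection 5: 3690 + 459 = 4149
Selection 6: 4149 + 459 = 4608
Selection 7: 4608 + 459 = 5067
Selection 8: 5067 + 459 = 5526 → 5526 − 5379 = 147
Selection 9: 147 + 459 = 606
Selection 10: 606 + 459 = 1065
Selection 11: 1065 + 459 = 1524
Selection 12: 1524 + 459 = 1983
Selection 13: 1983 + 459 = 2442
Selection 14: 2442 + 459 = 2901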